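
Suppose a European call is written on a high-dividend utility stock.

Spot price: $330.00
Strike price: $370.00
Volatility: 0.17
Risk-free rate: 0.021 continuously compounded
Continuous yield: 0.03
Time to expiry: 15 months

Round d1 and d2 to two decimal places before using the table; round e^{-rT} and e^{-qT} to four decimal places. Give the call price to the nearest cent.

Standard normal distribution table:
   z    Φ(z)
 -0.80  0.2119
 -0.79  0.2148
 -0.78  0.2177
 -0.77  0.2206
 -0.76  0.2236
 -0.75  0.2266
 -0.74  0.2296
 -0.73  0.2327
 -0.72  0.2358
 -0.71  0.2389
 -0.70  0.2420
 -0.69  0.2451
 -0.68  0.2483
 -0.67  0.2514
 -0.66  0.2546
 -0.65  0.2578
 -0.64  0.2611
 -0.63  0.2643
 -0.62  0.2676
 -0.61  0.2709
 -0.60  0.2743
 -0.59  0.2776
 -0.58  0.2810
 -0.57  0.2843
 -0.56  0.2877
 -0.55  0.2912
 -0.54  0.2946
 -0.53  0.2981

T = 1.25;  σ√T = 0.1901
ln(S/K) + (r − q + σ²/2)T = ln(330/370) + (0.021 − 0.03 + 0.17²/2)·1.25 = -0.1144 + 0.0068 = -0.1076
d₁ = -0.1076 / 0.1901 = -0.5661 ⇒ -0.57
d₂ = d₁ − σ√T = -0.5661 − 0.1901 = -0.7562 ⇒ -0.76
exp(−qT) = exp(−0.03·1.25) = 0.9632;  exp(−rT) = exp(−0.021·1.25) = 0.9741
N(d₁) = N(-0.57) = 0.2843;  N(d₂) = N(-0.76) = 0.2236
C = 330·0.9632·0.2843 − 370·0.9741·0.2236 = 90.3665 − 80.5892 = 9.7772

$9.78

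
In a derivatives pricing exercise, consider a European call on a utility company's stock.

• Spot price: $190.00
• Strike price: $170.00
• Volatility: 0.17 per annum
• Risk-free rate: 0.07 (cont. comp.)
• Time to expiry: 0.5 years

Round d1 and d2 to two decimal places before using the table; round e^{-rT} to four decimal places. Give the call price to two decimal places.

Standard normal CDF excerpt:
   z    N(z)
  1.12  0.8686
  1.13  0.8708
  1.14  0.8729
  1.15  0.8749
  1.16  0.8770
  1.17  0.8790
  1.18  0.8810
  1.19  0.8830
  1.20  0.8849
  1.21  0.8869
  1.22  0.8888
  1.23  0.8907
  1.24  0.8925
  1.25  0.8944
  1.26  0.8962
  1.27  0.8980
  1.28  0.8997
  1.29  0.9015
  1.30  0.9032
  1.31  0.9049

$26.98

σ√T = 0.17·√0.5 = 0.1202
d₁ = [ln(190/170) + (0.07 + ½·0.17²)·0.5] / (σ√T) = (0.1112 + 0.0422) / 0.1202 = 1.2765 ≈ 1.28
d₂ = 1.2765 − 0.1202 = 1.1563 ≈ 1.16
exp(−rT) = exp(−0.07·0.5) = 0.9656
N(d₁) = N(1.28) = 0.8997;  N(d₂) = N(1.16) = 0.8770
C = 190·0.8997 − 170·0.9656·0.8770 = 170.9430 − 143.9613 = 26.9817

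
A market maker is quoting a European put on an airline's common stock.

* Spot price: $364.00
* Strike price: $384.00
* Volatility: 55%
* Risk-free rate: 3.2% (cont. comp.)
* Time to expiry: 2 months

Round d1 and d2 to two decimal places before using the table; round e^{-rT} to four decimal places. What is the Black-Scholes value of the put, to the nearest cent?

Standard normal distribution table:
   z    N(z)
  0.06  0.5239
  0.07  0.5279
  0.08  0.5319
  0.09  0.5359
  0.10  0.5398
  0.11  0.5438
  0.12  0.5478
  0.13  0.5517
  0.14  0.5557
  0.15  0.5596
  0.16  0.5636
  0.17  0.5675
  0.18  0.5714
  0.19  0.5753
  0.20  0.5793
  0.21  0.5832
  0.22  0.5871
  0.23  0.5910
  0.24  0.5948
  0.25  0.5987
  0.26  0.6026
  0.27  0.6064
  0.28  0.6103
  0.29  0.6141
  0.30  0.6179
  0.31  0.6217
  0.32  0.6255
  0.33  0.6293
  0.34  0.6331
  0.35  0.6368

$43.88

T = 0.1667;  σ√T = 0.2245
d₁ = [ln(364/384) + (0.032 + ½·0.55²)·0.1667] / (σ√T) = (-0.0535 + 0.0305) / 0.2245 = -0.1022 ≈ -0.10
d₂ = -0.1022 − 0.2245 = -0.3267 ≈ -0.33
exp(−rT) = exp(−0.032·0.1667) = 0.9947
N(−d₂) = N(0.33) = 0.6293;  N(−d₁) = N(0.10) = 0.5398
P = 384·0.9947·0.6293 − 364·0.5398 = 240.3704 − 196.4872 = 43.8832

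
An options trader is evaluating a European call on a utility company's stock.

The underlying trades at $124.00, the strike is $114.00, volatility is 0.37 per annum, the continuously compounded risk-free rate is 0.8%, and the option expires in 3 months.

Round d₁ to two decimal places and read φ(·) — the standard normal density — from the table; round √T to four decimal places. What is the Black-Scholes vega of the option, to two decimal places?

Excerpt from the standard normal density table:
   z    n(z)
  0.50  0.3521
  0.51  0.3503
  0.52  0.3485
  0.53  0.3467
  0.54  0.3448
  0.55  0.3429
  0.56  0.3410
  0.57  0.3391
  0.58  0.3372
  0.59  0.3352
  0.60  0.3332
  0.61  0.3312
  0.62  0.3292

σ√T = 0.37·√0.25 = 0.1850
ln(S/K) + (r + σ²/2)T = ln(124/114) + (0.008 + 0.37²/2)·0.25 = 0.0841 + 0.0191 = 0.1032
d₁ = 0.1032 / 0.1850 = 0.5578 ⇒ 0.56
√T = √0.25 = 0.5000
φ(d₁) = φ(0.56) = 0.3410
vega = S·φ(d₁)·√T = 124·0.3410·0.5000 = 21.1420

21.14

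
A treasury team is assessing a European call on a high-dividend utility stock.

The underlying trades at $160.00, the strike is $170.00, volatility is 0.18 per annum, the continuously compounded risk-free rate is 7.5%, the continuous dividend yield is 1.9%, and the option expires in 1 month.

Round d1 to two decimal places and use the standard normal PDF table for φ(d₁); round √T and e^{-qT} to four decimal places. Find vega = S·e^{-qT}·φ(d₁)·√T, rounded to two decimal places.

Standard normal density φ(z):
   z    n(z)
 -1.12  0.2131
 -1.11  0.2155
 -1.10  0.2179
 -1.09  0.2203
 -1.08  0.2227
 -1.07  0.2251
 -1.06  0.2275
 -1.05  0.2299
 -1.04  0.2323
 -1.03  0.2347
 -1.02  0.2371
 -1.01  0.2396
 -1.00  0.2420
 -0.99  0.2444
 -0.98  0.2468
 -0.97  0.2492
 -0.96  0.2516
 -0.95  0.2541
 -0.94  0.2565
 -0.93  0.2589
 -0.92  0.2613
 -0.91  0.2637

10.60

T = 0.08333;  σ√T = 0.0520
d₁ = [ln(160/170) + (0.075 − 0.019 + ½·0.18²)·0.08333] / (σ√T) = (-0.0606 + 0.0060) / 0.0520 = -1.0509 ≈ -1.05
√T = √0.08333 = 0.2887
φ(d₁) = φ(-1.05) = 0.2299
e^(−qT) = e^(−0.019·0.08333) = 0.9984
vega = S·e^(−qT)·φ(d₁)·√T = 160·0.9984·0.2299·0.2887 = 10.6025
(Vega is the same for a European call and put with the same parameters.)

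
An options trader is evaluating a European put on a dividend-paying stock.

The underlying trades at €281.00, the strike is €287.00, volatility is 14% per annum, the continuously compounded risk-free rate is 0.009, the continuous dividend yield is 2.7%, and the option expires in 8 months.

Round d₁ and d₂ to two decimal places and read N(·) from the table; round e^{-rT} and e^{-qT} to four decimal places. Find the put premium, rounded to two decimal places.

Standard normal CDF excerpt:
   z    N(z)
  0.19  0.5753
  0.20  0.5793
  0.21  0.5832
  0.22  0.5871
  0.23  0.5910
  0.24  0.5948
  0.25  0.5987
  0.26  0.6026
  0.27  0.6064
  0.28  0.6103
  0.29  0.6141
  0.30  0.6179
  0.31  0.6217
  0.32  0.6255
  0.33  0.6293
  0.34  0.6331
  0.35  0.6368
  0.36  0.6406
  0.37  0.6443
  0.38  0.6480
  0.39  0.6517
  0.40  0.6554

σ√T = 0.14·√0.6667 = 0.1143
d₁ = [ln(281/287) + (0.009 − 0.027 + 0.14²/2)·0.6667] / 0.1143 = [-0.0211 − 0.0055] / 0.1143 = -0.2327 ≈ -0.23
d₂ = d₁ − σ√T = -0.2327 − 0.1143 = -0.3470 ≈ -0.35
e^(−qT) = e^(−0.027·0.6667) = 0.9822;  e^(−rT) = e^(−0.009·0.6667) = 0.9940
N(−d₂) = N(0.35) = 0.6368;  N(−d₁) = N(0.23) = 0.5910
P = 287·0.9940·0.6368 − 281·0.9822·0.5910 = 181.6650 − 163.1149 = 18.5501

€18.55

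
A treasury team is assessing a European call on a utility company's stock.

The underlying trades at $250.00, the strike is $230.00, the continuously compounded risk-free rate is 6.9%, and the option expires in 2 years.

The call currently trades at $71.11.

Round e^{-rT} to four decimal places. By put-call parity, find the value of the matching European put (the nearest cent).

exp(−rT) = exp(−0.069·2) = 0.8711
Put-call parity: C − P = S − K·e^(−rT) = 250 − 230·0.8711 = 250 − 200.3530 = 49.6470
P = C − (C − P) = 71.11 − (49.6470) = 21.4630

$21.46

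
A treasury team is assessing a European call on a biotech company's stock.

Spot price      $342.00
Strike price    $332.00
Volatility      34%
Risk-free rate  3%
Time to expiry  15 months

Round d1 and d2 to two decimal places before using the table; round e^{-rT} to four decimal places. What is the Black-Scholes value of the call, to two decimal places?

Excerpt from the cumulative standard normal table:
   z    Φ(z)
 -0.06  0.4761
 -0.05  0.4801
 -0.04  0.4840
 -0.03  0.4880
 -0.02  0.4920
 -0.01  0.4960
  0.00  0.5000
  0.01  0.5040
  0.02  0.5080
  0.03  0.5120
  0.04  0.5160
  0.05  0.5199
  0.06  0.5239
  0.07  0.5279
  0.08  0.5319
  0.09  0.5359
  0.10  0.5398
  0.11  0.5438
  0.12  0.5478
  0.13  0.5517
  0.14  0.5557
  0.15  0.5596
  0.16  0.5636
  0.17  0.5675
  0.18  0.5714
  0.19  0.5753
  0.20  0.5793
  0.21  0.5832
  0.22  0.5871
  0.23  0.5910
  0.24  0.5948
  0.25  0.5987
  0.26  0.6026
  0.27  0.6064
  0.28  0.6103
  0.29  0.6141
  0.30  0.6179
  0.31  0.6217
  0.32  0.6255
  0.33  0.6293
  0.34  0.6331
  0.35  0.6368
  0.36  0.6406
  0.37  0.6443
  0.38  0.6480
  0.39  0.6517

$61.74

σ√T = 0.34·√1.25 = 0.3801
ln(S/K) + (r + σ²/2)T = ln(342/332) + (0.03 + 0.34²/2)·1.25 = 0.0297 + 0.1098 = 0.1394
d₁ = 0.1394 / 0.3801 = 0.3668 ≈ 0.37
d₂ = d₁ − σ√T = 0.3668 − 0.3801 = -0.0133 ≈ -0.01
exp(−rT) = exp(−0.03·1.25) = 0.9632
N(d₁) = N(0.37) = 0.6443;  N(d₂) = N(-0.01) = 0.4960
C = 342·0.6443 − 332·0.9632·0.4960 = 220.3506 − 158.6121 = 61.7385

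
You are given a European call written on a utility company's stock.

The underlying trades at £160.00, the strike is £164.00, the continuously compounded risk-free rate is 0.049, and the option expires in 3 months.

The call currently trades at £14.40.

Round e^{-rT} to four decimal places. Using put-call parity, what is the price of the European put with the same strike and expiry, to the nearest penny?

£16.40

e^(−rT) = e^(−0.049·0.25) = 0.9878
Put-call parity: C − P = S − K·e^(−rT) = 160 − 164·0.9878 = 160 − 161.9992 = -1.9992
P = C − (C − P) = 14.40 − (-1.9992) = 16.3992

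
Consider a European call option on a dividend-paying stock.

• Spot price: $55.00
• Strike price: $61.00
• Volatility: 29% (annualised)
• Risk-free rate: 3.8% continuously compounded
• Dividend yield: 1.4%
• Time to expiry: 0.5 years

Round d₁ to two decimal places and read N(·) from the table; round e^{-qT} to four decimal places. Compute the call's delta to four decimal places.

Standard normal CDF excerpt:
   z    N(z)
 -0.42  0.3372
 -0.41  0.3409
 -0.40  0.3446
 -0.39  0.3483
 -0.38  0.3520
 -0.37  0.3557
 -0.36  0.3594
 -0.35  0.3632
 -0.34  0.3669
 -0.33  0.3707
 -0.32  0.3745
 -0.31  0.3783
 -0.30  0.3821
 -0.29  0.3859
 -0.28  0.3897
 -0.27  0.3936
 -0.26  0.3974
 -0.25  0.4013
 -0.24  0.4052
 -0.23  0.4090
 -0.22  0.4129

0.3643

σ√T = 0.29·√0.5 = 0.2051
ln(S/K) + (r − q + σ²/2)T = ln(55/61) + (0.038 − 0.014 + 0.29²/2)·0.5 = -0.1035 + 0.0330 = -0.0705
d₁ = -0.0705 / 0.2051 = -0.3439 which rounds to -0.34
N(d₁) = N(-0.34) = 0.3669
Δ_call = e^(−qT)·N(d₁) = 0.9930·0.3669 = 0.3643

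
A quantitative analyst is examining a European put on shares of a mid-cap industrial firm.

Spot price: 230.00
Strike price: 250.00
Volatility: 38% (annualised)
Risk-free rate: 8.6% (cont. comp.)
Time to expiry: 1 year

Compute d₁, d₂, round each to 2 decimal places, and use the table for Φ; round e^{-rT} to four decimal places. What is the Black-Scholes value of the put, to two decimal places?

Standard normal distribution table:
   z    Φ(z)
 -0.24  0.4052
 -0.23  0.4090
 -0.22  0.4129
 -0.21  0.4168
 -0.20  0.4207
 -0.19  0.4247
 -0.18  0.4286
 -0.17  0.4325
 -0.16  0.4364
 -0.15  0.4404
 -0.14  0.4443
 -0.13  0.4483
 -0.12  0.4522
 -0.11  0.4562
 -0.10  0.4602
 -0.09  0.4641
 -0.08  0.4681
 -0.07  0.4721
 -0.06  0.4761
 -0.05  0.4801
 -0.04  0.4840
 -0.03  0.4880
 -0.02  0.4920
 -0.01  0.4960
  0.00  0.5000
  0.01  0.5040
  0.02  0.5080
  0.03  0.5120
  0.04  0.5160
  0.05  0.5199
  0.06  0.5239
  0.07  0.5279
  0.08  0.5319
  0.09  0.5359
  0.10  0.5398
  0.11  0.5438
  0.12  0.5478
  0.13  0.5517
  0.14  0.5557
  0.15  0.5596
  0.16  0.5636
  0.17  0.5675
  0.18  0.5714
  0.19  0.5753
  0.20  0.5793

T = 1;  σ√T = 0.3800
ln(S/K) + (r + σ²/2)T = ln(230/250) + (0.086 + 0.38²/2)·1 = -0.0834 + 0.1582 = 0.0748
d₁ = 0.0748 / 0.3800 = 0.1969 ⇒ 0.20
d₂ = d₁ − σ√T = 0.1969 − 0.3800 = -0.1831 ⇒ -0.18
e^(−rT) = e^(−0.086·1) = 0.9176
P = 250·0.9176·N(0.18) − 230·N(-0.20) = 250·0.9176·0.5714 − 230·0.4207 = 131.0792 − 96.7610 = 34.3182

34.32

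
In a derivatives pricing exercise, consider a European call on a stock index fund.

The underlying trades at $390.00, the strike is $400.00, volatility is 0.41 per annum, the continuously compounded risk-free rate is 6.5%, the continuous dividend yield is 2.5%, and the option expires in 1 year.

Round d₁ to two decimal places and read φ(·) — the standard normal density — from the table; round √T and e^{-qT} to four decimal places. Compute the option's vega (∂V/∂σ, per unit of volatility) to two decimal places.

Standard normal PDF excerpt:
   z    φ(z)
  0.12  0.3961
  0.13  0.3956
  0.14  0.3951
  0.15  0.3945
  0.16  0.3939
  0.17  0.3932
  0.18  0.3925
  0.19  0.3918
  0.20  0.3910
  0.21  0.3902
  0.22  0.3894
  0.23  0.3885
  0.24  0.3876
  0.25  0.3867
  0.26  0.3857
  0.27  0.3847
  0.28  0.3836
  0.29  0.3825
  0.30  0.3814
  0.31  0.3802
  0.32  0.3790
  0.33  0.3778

T = 1;  σ√T = 0.4100
d₁ = [ln(390/400) + (0.065 − 0.025 + ½·0.41²)·1] / (σ√T) = (-0.0253 + 0.1240) / 0.4100 = 0.2408 ⇒ 0.24
√T = √1 = 1.0000
φ(d₁) = φ(0.24) = 0.3876
e^(−qT) = e^(−0.025·1) = 0.9753
vega = S·e^(−qT)·φ(d₁)·√T = 390·0.9753·0.3876·1.0000 = 147.4302

147.43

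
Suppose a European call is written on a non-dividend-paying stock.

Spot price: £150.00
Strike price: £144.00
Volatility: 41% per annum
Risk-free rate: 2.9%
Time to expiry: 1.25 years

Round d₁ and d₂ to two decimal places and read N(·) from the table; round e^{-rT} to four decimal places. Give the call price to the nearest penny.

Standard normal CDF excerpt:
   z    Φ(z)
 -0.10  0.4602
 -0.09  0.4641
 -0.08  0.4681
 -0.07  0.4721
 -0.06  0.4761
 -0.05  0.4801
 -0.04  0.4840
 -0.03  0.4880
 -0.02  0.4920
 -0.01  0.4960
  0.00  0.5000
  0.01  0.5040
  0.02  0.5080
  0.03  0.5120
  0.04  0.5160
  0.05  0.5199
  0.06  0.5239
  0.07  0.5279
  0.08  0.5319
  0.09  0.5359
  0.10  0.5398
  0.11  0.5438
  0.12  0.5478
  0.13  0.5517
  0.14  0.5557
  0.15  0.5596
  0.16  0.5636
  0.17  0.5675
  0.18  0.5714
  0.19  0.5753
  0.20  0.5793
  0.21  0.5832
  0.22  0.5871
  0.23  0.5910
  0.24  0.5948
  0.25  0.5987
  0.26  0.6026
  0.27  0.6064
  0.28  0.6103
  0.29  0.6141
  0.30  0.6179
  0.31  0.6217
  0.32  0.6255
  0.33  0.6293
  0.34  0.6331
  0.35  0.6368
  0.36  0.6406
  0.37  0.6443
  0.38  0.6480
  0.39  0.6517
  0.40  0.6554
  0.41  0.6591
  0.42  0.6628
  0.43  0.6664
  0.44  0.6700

£32.19

σ√T = 0.41 × 1.1180 = 0.4584
d₁ = [ln(150/144) + (0.029 + 0.41²/2)·1.25] / 0.4584 = [0.0408 + 0.1413] / 0.4584 = 0.3973 ≈ 0.40
d₂ = d₁ − σ√T = 0.3973 − 0.4584 = -0.0611 ≈ -0.06
e^(−rT) = e^(−0.029·1.25) = 0.9644
N(d₁) = N(0.40) = 0.6554;  N(d₂) = N(-0.06) = 0.4761
C = 150·0.6554 − 144·0.9644·0.4761 = 98.3100 − 66.1177 = 32.1923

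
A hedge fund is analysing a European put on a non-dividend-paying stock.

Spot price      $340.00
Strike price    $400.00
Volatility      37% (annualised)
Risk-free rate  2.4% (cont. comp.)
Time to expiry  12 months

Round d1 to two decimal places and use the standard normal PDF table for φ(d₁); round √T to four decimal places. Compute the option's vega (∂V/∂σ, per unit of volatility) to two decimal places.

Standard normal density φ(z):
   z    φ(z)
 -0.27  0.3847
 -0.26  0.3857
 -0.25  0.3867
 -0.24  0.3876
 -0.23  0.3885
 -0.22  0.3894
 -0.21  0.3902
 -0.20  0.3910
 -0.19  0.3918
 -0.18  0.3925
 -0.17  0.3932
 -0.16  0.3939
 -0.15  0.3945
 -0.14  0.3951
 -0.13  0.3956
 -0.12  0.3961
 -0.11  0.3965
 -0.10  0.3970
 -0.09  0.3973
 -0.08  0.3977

σ√T = 0.37·√1 = 0.3700
ln(S/K) + (r + σ²/2)T = ln(340/400) + (0.024 + 0.37²/2)·1 = -0.1625 + 0.0925 = -0.0701
d₁ = -0.0701 / 0.3700 = -0.1894 ≈ -0.19
√T = √1 = 1.0000
φ(d₁) = φ(-0.19) = 0.3918
vega = S·φ(d₁)·√T = 340·0.3918·1.0000 = 133.2120
(Call and put vega coincide under Black-Scholes.)

133.21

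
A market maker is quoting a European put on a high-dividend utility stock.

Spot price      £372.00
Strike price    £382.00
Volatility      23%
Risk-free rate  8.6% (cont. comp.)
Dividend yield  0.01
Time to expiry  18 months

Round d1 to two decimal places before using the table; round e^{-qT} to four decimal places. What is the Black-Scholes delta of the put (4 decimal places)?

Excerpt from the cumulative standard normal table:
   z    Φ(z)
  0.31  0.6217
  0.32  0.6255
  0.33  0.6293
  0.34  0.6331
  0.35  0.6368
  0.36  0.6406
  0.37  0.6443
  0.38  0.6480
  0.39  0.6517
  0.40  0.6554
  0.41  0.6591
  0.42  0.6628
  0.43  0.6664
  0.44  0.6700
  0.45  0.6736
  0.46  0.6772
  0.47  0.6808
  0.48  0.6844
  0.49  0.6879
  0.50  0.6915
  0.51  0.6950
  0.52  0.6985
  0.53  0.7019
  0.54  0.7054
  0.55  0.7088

-0.3215

σ√T = 0.23·√1.5 = 0.2817
ln(S/K) + (r − q + σ²/2)T = ln(372/382) + (0.086 − 0.01 + 0.23²/2)·1.5 = -0.0265 + 0.1537 = 0.1271
d₁ = 0.1271 / 0.2817 = 0.4514 → 0.45
N(d₁) = N(0.45) = 0.6736
Δ_put = e^(−qT)·(N(d₁) − 1) = 0.9851·(0.6736 − 1) = -0.3215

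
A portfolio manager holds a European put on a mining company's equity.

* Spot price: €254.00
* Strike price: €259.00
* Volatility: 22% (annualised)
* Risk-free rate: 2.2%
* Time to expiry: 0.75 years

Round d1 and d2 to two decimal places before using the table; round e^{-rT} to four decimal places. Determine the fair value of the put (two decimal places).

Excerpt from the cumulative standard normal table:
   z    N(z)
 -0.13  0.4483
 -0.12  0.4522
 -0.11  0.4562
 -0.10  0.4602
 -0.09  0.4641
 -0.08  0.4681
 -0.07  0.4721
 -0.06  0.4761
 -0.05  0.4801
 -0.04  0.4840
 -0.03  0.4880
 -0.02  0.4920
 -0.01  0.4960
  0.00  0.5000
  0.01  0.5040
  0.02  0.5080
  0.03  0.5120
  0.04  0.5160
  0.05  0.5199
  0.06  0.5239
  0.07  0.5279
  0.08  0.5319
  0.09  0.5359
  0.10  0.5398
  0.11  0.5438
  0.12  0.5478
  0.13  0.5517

T = 0.75;  σ√T = 0.1905
ln(S/K) + (r + σ²/2)T = ln(254/259) + (0.022 + 0.22²/2)·0.75 = -0.0195 + 0.0347 = 0.0152
d₁ = 0.0152 / 0.1905 = 0.0795 → 0.08
d₂ = d₁ − σ√T = 0.0795 − 0.1905 = -0.1110 → -0.11
exp(−rT) = exp(−0.022·0.75) = 0.9836
N(−d₂) = N(0.11) = 0.5438;  N(−d₁) = N(-0.08) = 0.4681
P = 259·0.9836·0.5438 − 254·0.4681 = 138.5344 − 118.8974 = 19.6370

€19.64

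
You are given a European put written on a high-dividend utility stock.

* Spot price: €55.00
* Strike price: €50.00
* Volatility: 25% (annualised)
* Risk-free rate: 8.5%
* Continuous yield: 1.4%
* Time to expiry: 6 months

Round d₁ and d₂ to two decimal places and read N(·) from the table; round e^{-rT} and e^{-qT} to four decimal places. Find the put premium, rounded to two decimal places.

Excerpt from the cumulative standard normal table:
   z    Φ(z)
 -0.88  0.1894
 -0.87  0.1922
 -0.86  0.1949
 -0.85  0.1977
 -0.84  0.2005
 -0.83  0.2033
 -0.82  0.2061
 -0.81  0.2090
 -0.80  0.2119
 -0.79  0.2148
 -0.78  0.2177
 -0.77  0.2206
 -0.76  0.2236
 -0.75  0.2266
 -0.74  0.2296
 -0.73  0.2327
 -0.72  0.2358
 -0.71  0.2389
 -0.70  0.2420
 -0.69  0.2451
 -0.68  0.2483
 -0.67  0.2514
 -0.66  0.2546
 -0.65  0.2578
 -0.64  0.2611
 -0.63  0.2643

€1.25

σ√T = 0.25·√0.5 = 0.1768
ln(S/K) + (r − q + σ²/2)T = ln(55/50) + (0.085 − 0.014 + 0.25²/2)·0.5 = 0.0953 + 0.0511 = 0.1464
d₁ = 0.1464 / 0.1768 = 0.8284 which rounds to 0.83
d₂ = d₁ − σ√T = 0.8284 − 0.1768 = 0.6516 which rounds to 0.65
e^(−qT) = e^(−0.014·0.5) = 0.9930;  e^(−rT) = e^(−0.085·0.5) = 0.9584
P = 50·0.9584·N(-0.65) − 55·0.9930·N(-0.83) = 50·0.9584·0.2578 − 55·0.9930·0.2033 = 12.3538 − 11.1032 = 1.2505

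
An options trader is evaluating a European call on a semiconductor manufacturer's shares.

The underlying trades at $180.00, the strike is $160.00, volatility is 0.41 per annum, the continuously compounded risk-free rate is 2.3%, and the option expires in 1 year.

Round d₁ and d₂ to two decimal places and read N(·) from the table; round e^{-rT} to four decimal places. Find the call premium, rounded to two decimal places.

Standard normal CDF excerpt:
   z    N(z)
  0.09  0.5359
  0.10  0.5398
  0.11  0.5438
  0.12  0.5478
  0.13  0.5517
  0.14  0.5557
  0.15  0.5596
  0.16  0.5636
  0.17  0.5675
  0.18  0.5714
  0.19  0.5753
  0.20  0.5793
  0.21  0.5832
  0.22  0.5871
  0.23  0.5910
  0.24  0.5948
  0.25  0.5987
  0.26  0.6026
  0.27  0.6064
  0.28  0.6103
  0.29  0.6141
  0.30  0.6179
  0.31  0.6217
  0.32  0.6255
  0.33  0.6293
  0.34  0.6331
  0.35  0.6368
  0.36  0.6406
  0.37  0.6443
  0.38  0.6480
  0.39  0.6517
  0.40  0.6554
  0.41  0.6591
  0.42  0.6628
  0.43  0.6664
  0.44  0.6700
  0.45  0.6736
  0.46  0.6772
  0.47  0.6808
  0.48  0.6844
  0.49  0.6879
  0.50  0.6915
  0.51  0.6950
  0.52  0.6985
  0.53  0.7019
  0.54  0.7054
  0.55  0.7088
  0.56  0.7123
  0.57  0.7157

σ√T = 0.41 × 1.0000 = 0.4100
d₁ = [ln(180/160) + (0.023 + 0.41²/2)·1] / 0.4100 = [0.1178 + 0.1070] / 0.4100 = 0.5484 which rounds to 0.55
d₂ = d₁ − σ√T = 0.5484 − 0.4100 = 0.1384 which rounds to 0.14
exp(−rT) = exp(−0.023·1) = 0.9773
N(d₁) = N(0.55) = 0.7088;  N(d₂) = N(0.14) = 0.5557
C = 180·0.7088 − 160·0.9773·0.5557 = 127.5840 − 86.8937 = 40.6903

$40.69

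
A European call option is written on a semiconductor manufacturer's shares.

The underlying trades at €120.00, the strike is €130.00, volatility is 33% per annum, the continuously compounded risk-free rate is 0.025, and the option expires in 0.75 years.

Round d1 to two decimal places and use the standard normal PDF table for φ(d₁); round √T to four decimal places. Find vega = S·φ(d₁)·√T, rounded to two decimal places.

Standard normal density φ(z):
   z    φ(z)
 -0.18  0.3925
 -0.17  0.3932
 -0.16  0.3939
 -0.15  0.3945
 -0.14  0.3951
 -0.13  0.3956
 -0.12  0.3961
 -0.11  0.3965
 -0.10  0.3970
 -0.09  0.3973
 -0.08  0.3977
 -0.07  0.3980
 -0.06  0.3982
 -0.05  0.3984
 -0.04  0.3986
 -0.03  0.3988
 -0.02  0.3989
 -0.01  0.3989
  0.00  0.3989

41.36

T = 0.75;  σ√T = 0.2858
d₁ = [ln(120/130) + (0.025 + ½·0.33²)·0.75] / (σ√T) = (-0.0800 + 0.0596) / 0.2858 = -0.0716 → -0.07
√T = √0.75 = 0.8660
φ(d₁) = φ(-0.07) = 0.3980
vega = S·φ(d₁)·√T = 120·0.3980·0.8660 = 41.3602
(Vega is the same for a European call and put with the same parameters.)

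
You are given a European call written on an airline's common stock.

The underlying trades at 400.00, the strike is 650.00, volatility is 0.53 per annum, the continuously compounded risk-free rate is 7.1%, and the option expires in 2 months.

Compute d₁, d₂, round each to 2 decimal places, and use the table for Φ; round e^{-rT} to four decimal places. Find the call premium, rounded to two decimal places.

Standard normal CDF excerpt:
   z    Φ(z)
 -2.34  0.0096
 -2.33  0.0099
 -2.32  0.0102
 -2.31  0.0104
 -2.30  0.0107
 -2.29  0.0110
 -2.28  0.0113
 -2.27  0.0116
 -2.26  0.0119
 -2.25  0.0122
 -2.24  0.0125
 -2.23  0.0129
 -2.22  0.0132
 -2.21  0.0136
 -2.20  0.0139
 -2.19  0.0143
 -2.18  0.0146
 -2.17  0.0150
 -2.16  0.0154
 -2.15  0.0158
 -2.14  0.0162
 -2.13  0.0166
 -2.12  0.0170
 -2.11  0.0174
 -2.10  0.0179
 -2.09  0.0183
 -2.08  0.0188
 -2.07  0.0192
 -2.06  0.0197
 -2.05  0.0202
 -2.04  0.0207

σ√T = 0.53·√0.1667 = 0.2164
d₁ = [ln(400/650) + (0.071 + 0.53²/2)·0.1667] / 0.2164 = [-0.4855 + 0.0352] / 0.2164 = -2.0810 ⇒ -2.08
d₂ = d₁ − σ√T = -2.0810 − 0.2164 = -2.2974 ⇒ -2.30
exp(−rT) = exp(−0.071·0.1667) = 0.9882
N(d₁) = N(-2.08) = 0.0188;  N(d₂) = N(-2.30) = 0.0107
C = 400·0.0188 − 650·0.9882·0.0107 = 7.5200 − 6.8729 = 0.6471

0.65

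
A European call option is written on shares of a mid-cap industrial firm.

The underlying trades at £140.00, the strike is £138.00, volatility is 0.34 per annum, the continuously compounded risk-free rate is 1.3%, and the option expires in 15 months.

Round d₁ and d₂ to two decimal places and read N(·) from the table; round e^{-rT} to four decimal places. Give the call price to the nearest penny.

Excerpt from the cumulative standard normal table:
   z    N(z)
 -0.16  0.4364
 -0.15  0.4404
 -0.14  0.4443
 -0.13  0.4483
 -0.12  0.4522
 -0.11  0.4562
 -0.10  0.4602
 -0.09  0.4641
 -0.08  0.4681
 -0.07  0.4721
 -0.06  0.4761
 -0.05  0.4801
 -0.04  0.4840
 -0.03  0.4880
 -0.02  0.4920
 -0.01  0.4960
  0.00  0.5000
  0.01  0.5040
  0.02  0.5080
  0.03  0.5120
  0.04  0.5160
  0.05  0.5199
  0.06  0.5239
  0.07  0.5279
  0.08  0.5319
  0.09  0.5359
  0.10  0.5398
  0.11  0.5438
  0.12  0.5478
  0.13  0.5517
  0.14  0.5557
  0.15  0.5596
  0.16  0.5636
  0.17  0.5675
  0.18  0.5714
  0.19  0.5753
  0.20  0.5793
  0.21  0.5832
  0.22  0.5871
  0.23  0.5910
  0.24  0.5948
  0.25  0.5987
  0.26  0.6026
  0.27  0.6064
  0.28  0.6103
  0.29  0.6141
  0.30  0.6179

£22.95

σ√T = 0.34·√1.25 = 0.3801
ln(S/K) + (r + σ²/2)T = ln(140/138) + (0.013 + 0.34²/2)·1.25 = 0.0144 + 0.0885 = 0.1029
d₁ = 0.1029 / 0.3801 = 0.2707 ≈ 0.27
d₂ = d₁ − σ√T = 0.2707 − 0.3801 = -0.1095 ≈ -0.11
e^(−rT) = e^(−0.013·1.25) = 0.9839
N(d₁) = N(0.27) = 0.6064;  N(d₂) = N(-0.11) = 0.4562
C = 140·0.6064 − 138·0.9839·0.4562 = 84.8960 − 61.9420 = 22.9540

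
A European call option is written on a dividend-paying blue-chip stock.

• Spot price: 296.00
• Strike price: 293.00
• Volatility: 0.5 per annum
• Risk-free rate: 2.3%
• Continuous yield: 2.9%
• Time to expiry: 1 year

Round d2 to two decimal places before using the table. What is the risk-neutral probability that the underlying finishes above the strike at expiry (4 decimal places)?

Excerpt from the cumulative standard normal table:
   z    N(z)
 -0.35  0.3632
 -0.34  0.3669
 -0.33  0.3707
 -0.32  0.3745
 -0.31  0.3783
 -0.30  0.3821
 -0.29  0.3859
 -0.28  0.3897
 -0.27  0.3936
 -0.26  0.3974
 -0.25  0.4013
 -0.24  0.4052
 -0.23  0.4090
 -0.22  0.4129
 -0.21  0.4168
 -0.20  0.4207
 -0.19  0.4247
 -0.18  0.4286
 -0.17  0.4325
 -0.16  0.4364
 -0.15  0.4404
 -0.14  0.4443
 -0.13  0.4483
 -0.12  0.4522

σ√T = 0.5 × 1.0000 = 0.5000
d₁ = [ln(296/293) + (0.023 − 0.029 + 0.5²/2)·1] / 0.5000 = [0.0102 + 0.1190] / 0.5000 = 0.2584 which rounds to 0.26
d₂ = d₁ − σ√T = 0.2584 − 0.5000 = -0.2416 which rounds to -0.24
Risk-neutral Pr[S_T > K] = N(d₂) = N(-0.24) = 0.4052

0.4052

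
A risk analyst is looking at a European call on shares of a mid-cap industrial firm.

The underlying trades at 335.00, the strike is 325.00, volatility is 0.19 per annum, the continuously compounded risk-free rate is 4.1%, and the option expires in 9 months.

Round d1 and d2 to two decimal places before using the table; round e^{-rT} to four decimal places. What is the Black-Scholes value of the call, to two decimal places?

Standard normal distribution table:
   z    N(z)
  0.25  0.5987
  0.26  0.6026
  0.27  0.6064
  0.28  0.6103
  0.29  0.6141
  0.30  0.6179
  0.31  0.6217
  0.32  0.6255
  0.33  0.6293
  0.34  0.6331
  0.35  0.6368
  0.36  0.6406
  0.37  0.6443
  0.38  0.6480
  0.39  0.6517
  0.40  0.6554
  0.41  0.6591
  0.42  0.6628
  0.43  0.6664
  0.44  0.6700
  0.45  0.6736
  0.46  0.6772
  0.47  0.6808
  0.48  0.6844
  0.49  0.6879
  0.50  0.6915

32.12

T = 0.75;  σ√T = 0.1645
d₁ = [ln(335/325) + (0.041 + 0.19²/2)·0.75] / 0.1645 = [0.0303 + 0.0443] / 0.1645 = 0.4533 which rounds to 0.45
d₂ = d₁ − σ√T = 0.4533 − 0.1645 = 0.2888 which rounds to 0.29
exp(−rT) = exp(−0.041·0.75) = 0.9697
N(d₁) = N(0.45) = 0.6736;  N(d₂) = N(0.29) = 0.6141
C = 335·0.6736 − 325·0.9697·0.6141 = 225.6560 − 193.5352 = 32.1208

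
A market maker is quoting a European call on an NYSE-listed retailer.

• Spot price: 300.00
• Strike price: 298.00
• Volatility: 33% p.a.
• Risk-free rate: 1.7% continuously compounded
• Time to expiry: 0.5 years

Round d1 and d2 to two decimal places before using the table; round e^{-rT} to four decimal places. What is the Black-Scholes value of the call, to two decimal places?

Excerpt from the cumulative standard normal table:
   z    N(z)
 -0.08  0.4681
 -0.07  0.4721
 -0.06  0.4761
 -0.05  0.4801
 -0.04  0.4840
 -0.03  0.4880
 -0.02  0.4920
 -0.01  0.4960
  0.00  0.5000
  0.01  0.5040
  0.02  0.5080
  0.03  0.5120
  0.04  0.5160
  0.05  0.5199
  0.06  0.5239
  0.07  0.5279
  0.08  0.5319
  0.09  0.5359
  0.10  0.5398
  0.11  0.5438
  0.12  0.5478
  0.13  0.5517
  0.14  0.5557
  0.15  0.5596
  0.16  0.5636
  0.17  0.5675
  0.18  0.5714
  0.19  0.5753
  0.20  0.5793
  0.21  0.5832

29.57

σ√T = 0.33·√0.5 = 0.2333
d₁ = [ln(300/298) + (0.017 + 0.33²/2)·0.5] / 0.2333 = [0.0067 + 0.0357] / 0.2333 = 0.1818 → 0.18
d₂ = d₁ − σ√T = 0.1818 − 0.2333 = -0.0516 → -0.05
e^(−rT) = e^(−0.017·0.5) = 0.9915
N(d₁) = N(0.18) = 0.5714;  N(d₂) = N(-0.05) = 0.4801
C = 300·0.5714 − 298·0.9915·0.4801 = 171.4200 − 141.8537 = 29.5663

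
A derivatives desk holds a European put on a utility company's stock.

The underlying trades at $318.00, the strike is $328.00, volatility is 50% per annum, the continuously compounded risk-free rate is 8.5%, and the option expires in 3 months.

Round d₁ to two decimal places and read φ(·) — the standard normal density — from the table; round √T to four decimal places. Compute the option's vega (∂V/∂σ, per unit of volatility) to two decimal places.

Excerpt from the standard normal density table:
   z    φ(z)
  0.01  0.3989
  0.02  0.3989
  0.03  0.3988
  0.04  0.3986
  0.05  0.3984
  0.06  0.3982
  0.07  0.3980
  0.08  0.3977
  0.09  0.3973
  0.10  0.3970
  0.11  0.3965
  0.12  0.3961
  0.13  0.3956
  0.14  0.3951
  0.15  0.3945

T = 0.25;  σ√T = 0.2500
ln(S/K) + (r + σ²/2)T = ln(318/328) + (0.085 + 0.5²/2)·0.25 = -0.0310 + 0.0525 = 0.0215
d₁ = 0.0215 / 0.2500 = 0.0862 ≈ 0.09
√T = √0.25 = 0.5000
φ(d₁) = φ(0.09) = 0.3973
vega = S·φ(d₁)·√T = 318·0.3973·0.5000 = 63.1707
(Call and put vega coincide under Black-Scholes.)

63.17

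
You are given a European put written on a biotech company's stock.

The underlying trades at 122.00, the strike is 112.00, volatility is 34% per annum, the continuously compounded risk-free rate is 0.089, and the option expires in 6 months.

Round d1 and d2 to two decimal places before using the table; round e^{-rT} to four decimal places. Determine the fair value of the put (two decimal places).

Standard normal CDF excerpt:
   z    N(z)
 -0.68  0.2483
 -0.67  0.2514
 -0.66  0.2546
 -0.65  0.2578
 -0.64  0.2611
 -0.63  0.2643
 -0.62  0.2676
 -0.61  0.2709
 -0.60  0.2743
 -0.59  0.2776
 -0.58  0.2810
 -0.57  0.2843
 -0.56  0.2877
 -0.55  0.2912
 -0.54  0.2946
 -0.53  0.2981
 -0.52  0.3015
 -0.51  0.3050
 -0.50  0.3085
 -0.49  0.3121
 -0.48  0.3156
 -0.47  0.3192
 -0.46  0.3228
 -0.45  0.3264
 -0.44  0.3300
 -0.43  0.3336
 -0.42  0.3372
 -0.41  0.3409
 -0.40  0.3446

5.06

σ√T = 0.34·√0.5 = 0.2404
ln(S/K) + (r + σ²/2)T = ln(122/112) + (0.089 + 0.34²/2)·0.5 = 0.0855 + 0.0734 = 0.1589
d₁ = 0.1589 / 0.2404 = 0.6610 → 0.66
d₂ = d₁ − σ√T = 0.6610 − 0.2404 = 0.4206 → 0.42
exp(−rT) = exp(−0.089·0.5) = 0.9565
N(−d₂) = N(-0.42) = 0.3372;  N(−d₁) = N(-0.66) = 0.2546
P = 112·0.9565·0.3372 − 122·0.2546 = 36.1236 − 31.0612 = 5.0624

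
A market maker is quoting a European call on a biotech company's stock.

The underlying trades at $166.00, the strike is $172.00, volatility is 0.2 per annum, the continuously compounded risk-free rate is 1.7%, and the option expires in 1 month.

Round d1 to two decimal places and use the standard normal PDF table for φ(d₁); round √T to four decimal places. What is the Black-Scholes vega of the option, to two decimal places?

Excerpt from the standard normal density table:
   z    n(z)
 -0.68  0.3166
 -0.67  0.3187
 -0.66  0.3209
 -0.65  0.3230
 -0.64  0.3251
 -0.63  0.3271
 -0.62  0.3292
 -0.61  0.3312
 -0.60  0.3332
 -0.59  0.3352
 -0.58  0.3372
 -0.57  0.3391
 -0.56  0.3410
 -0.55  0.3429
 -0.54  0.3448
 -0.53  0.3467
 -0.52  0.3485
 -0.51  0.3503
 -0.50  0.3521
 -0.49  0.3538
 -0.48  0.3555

T = 0.08333;  σ√T = 0.0577
ln(S/K) + (r + σ²/2)T = ln(166/172) + (0.017 + 0.2²/2)·0.08333 = -0.0355 + 0.0031 = -0.0324
d₁ = -0.0324 / 0.0577 = -0.5616 ≈ -0.56
√T = √0.08333 = 0.2887
φ(d₁) = φ(-0.56) = 0.3410
vega = S·φ(d₁)·√T = 166·0.3410·0.2887 = 16.3422

16.34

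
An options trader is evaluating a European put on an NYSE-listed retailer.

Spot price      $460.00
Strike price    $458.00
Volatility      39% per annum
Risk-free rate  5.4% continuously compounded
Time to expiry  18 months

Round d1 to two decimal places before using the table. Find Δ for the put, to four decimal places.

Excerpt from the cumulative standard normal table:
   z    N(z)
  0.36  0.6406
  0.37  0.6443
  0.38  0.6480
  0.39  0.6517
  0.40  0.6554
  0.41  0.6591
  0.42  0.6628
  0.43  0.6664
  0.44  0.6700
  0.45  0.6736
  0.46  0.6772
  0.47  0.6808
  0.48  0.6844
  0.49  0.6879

-0.3372

σ√T = 0.39 × 1.2247 = 0.4777
ln(S/K) + (r + σ²/2)T = ln(460/458) + (0.054 + 0.39²/2)·1.5 = 0.0044 + 0.1951 = 0.1994
d₁ = 0.1994 / 0.4777 = 0.4175 → 0.42
N(d₁) = N(0.42) = 0.6628
Δ_put = N(d₁) − 1 = 0.6628 − 1 = -0.3372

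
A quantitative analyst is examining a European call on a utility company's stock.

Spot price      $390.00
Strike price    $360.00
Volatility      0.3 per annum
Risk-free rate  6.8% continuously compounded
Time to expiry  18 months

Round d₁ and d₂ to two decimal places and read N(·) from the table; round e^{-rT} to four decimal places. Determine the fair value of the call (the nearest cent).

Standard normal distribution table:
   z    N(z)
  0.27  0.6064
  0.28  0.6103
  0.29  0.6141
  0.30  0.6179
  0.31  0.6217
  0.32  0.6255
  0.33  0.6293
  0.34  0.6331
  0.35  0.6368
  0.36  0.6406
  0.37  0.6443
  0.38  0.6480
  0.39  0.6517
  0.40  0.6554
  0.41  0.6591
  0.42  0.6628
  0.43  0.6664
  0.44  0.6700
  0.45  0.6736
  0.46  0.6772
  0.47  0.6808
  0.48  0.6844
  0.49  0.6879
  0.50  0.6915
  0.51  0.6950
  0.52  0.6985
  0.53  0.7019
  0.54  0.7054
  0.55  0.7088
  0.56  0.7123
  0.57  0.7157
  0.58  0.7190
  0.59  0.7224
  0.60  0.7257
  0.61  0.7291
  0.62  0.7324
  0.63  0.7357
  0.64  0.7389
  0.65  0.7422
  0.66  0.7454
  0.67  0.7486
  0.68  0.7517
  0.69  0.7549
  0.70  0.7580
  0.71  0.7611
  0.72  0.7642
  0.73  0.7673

$91.06

σ√T = 0.3·√1.5 = 0.3674
d₁ = [ln(390/360) + (0.068 + ½·0.3²)·1.5] / (σ√T) = (0.0800 + 0.1695) / 0.3674 = 0.6792 → 0.68
d₂ = 0.6792 − 0.3674 = 0.3117 → 0.31
e^(−rT) = e^(−0.068·1.5) = 0.9030
N(d₁) = N(0.68) = 0.7517;  N(d₂) = N(0.31) = 0.6217
C = 390·0.7517 − 360·0.9030·0.6217 = 293.1630 − 202.1022 = 91.0608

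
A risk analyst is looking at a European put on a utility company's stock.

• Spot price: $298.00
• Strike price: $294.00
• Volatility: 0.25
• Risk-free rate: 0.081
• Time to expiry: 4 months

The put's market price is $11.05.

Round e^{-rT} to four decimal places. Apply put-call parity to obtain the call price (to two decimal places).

exp(−rT) = exp(−0.081·0.3333) = 0.9734
Put-call parity: C − P = S − K·e^(−rT) = 298 − 294·0.9734 = 298 − 286.1796 = 11.8204
C = P + (C − P) = 11.05 + (11.8204) = 22.8704

$22.87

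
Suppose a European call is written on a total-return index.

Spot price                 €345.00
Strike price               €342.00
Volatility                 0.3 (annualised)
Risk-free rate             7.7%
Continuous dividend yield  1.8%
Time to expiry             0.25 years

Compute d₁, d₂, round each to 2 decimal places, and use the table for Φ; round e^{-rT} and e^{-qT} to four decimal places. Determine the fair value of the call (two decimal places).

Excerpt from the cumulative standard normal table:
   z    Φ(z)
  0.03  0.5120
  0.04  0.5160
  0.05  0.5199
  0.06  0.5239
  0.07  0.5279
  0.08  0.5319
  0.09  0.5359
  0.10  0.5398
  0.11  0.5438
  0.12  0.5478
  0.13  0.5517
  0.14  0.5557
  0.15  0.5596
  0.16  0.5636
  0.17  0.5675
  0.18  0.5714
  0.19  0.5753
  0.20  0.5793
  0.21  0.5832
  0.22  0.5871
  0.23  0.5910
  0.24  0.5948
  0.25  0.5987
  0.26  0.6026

€24.54

σ√T = 0.3 × 0.5000 = 0.1500
d₁ = [ln(345/342) + (0.077 − 0.018 + 0.3²/2)·0.25] / 0.1500 = [0.0087 + 0.0260] / 0.1500 = 0.2316 ⇒ 0.23
d₂ = d₁ − σ√T = 0.2316 − 0.1500 = 0.0816 ⇒ 0.08
e^(−qT) = e^(−0.018·0.25) = 0.9955;  e^(−rT) = e^(−0.077·0.25) = 0.9809
C = 345·0.9955·N(0.23) − 342·0.9809·N(0.08) = 345·0.9955·0.5910 − 342·0.9809·0.5319 = 202.9775 − 178.4353 = 24.5421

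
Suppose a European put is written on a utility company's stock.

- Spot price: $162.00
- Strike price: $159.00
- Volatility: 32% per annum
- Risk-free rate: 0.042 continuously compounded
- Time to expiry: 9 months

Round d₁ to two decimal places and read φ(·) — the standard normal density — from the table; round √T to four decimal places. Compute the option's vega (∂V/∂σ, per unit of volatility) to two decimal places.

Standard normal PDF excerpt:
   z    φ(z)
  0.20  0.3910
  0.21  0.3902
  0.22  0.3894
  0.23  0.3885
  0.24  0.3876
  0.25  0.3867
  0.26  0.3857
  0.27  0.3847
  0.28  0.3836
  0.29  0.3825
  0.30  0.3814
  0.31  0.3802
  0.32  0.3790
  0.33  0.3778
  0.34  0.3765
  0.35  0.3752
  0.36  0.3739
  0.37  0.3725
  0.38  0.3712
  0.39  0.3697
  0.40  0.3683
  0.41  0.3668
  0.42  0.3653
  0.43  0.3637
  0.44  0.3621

T = 0.75;  σ√T = 0.2771
d₁ = [ln(162/159) + (0.042 + 0.32²/2)·0.75] / 0.2771 = [0.0187 + 0.0699] / 0.2771 = 0.3197 which rounds to 0.32
√T = √0.75 = 0.8660
φ(d₁) = φ(0.32) = 0.3790
vega = S·φ(d₁)·√T = 162·0.3790·0.8660 = 53.1707

53.17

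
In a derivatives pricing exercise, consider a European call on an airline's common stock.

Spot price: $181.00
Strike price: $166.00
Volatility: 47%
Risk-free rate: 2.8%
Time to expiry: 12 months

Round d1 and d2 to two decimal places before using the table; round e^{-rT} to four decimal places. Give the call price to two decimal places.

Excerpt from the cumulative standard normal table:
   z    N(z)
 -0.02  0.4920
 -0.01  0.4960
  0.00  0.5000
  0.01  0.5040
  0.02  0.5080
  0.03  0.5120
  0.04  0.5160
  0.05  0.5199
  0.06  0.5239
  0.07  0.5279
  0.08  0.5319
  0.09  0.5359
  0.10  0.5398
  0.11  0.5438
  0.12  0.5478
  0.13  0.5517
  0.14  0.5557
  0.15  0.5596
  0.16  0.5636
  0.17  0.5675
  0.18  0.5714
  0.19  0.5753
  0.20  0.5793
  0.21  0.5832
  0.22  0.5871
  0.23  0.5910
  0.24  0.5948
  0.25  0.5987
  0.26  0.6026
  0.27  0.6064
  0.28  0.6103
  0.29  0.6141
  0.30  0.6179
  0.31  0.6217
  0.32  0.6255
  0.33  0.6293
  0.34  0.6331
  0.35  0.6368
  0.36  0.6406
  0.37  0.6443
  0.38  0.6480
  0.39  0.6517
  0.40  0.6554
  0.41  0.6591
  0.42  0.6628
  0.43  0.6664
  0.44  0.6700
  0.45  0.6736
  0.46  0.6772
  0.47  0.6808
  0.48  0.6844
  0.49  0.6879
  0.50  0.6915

$42.52

σ√T = 0.47·√1 = 0.4700
ln(S/K) + (r + σ²/2)T = ln(181/166) + (0.028 + 0.47²/2)·1 = 0.0865 + 0.1384 = 0.2250
d₁ = 0.2250 / 0.4700 = 0.4786 → 0.48
d₂ = d₁ − σ√T = 0.4786 − 0.4700 = 0.0086 → 0.01
exp(−rT) = exp(−0.028·1) = 0.9724
N(d₁) = N(0.48) = 0.6844;  N(d₂) = N(0.01) = 0.5040
C = 181·0.6844 − 166·0.9724·0.5040 = 123.8764 − 81.3549 = 42.5215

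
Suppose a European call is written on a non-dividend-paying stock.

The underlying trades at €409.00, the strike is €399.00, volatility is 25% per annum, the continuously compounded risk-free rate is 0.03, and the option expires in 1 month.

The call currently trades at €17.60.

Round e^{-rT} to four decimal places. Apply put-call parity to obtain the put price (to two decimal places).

€6.60

exp(−rT) = exp(−0.03·0.08333) = 0.9975
Put-call parity: C − P = S − K·e^(−rT) = 409 − 399·0.9975 = 409 − 398.0025 = 10.9975
P = C − (C − P) = 17.60 − (10.9975) = 6.6025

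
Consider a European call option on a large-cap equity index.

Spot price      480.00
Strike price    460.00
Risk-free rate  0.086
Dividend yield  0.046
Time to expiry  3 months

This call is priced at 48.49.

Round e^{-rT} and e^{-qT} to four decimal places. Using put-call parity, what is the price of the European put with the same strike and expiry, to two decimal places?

24.16

e^(−qT) = e^(−0.046·0.25) = 0.9886;  e^(−rT) = e^(−0.086·0.25) = 0.9787
Put-call parity: C − P = S·e^(−qT) − K·e^(−rT) = 480·0.9886 − 460·0.9787 = 474.5280 − 450.2020 = 24.3260
P = C − (C − P) = 48.49 − (24.3260) = 24.1640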